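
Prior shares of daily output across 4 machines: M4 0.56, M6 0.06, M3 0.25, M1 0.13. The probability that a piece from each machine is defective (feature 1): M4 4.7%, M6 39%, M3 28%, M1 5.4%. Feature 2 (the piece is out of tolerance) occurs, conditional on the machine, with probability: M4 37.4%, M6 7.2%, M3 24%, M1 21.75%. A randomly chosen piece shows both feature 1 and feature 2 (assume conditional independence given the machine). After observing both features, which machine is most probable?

M3

Unnormalized posteriors (prior × likelihood):
  M4: 0.56 × 0.047 × 0.374 = 0.00984368
  M6: 0.06 × 0.39 × 0.072 = 0.0016848
  M3: 0.25 × 0.28 × 0.24 = 0.0168
  M1: 0.13 × 0.054 × 0.2175 = 0.00152685
Sum = 0.02985533.
Largest term belongs to M3, so M3 is most probable.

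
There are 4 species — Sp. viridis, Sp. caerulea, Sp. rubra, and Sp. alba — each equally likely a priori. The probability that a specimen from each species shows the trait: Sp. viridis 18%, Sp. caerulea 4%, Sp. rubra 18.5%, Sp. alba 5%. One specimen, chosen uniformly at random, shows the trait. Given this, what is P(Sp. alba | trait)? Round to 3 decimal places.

0.110

Since the prior is uniform, the posterior is proportional to the likelihood:
  Sp. viridis: 0.18
  Sp. caerulea: 0.04
  Sp. rubra: 0.185
  Sp. alba: 0.05
Total = 0.455.
P(Sp. alba | evidence) = 0.05 / 0.455 ≈ 0.110.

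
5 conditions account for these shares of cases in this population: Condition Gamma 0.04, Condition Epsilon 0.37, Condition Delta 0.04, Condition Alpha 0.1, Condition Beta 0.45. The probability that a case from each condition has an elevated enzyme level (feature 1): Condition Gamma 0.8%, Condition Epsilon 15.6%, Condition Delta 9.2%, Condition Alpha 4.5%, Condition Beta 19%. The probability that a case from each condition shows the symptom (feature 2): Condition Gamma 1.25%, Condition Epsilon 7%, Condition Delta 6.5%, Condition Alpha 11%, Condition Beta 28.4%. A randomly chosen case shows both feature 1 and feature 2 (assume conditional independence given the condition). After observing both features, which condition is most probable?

By Bayes' rule, posterior ∝ prior × likelihood:
  Condition Gamma: 0.04 × 0.008 × 0.0125 = 0.000004
  Condition Epsilon: 0.37 × 0.156 × 0.07 = 0.0040404
  Condition Delta: 0.04 × 0.092 × 0.065 = 0.0002392
  Condition Alpha: 0.1 × 0.045 × 0.11 = 0.000495
  Condition Beta: 0.45 × 0.19 × 0.284 = 0.024282
Total = 0.0290606.
Largest term belongs to Condition Beta, so Condition Beta is most probable.

Condition Beta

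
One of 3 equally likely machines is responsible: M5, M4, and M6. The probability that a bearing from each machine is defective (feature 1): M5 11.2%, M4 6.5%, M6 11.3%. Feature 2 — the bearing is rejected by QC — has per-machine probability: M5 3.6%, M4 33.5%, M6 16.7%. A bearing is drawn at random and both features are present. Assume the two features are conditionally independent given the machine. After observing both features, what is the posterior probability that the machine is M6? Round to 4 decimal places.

0.4224

Since the prior is uniform, the posterior is proportional to the likelihood:
  M5: 0.112 × 0.036 = 0.004032
  M4: 0.065 × 0.335 = 0.021775
  M6: 0.113 × 0.167 = 0.018871
Sum = 0.044678.
P(M6 | evidence) = 0.018871 / 0.044678 ≈ 0.4224.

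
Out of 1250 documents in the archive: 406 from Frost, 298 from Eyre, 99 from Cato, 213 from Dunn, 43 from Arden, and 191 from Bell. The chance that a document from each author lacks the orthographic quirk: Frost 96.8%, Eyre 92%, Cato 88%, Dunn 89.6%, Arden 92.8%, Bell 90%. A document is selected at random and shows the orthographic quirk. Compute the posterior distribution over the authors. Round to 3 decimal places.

Taking complements, P(quirk | each) = Frost 0.032, Eyre 0.08, Cato 0.12, Dunn 0.104, Arden 0.072, Bell 0.1.
By Bayes' rule, posterior ∝ prior × likelihood:
  Frost: 0.3248 × 0.032 = 0.0103936
  Eyre: 0.2384 × 0.08 = 0.019072
  Cato: 0.0792 × 0.12 = 0.009504
  Dunn: 0.1704 × 0.104 = 0.0177216
  Arden: 0.0344 × 0.072 = 0.0024768
  Bell: 0.1528 × 0.1 = 0.01528
Normalizing constant = 0.074448.
P(Frost | quirk) = 0.0103936/0.074448 ≈ 0.140
P(Eyre | quirk) = 0.019072/0.074448 ≈ 0.256
P(Cato | quirk) = 0.009504/0.074448 ≈ 0.128
P(Dunn | quirk) = 0.0177216/0.074448 ≈ 0.238
P(Arden | quirk) = 0.0024768/0.074448 ≈ 0.033
P(Bell | quirk) = 0.01528/0.074448 ≈ 0.205
(Check: 0.140+0.256+0.128+0.238+0.033+0.205 = 1.000.)

Frost 0.140, Eyre 0.256, Cato 0.128, Dunn 0.238, Arden 0.033, Bell 0.205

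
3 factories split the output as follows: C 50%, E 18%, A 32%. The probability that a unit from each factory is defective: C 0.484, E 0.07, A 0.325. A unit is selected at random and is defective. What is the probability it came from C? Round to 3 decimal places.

0.675

Unnormalized posteriors (prior × likelihood):
  C: 0.5 × 0.484 = 0.242
  E: 0.18 × 0.07 = 0.0126
  A: 0.32 × 0.325 = 0.104
Normalizing constant = 0.3586.
P(C | evidence) = 0.242 / 0.3586 ≈ 0.675.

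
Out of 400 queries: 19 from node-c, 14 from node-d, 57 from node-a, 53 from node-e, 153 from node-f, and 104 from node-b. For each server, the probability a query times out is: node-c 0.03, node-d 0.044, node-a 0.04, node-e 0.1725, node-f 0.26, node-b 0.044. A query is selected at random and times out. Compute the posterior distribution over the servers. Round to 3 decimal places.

By Bayes' rule, posterior ∝ prior × likelihood:
  node-c: 0.0475 × 0.03 = 0.001425
  node-d: 0.035 × 0.044 = 0.00154
  node-a: 0.1425 × 0.04 = 0.0057
  node-e: 0.1325 × 0.1725 = 0.02285625
  node-f: 0.3825 × 0.26 = 0.09945
  node-b: 0.26 × 0.044 = 0.01144
Normalizing constant = 0.14241125.
P(node-c | timeout) = 0.001425/0.14241125 ≈ 0.010
P(node-d | timeout) = 0.00154/0.14241125 ≈ 0.011
P(node-a | timeout) = 0.0057/0.14241125 ≈ 0.040
P(node-e | timeout) = 0.02285625/0.14241125 ≈ 0.160
P(node-f | timeout) = 0.09945/0.14241125 ≈ 0.698
P(node-b | timeout) = 0.01144/0.14241125 ≈ 0.080

node-c 0.010, node-d 0.011, node-a 0.040, node-e 0.160, node-f 0.698, node-b 0.080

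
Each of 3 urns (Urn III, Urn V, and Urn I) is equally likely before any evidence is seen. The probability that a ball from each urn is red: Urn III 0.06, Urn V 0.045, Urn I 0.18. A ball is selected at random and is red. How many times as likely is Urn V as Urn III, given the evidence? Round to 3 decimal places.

0.750

With a uniform prior (1/3 each), posterior ∝ likelihood:
  Urn III: 0.06
  Urn V: 0.045
  Urn I: 0.18
Normalizing constant = 0.285.
The ratio is 0.045 / 0.06 (the normalizer cancels) = 0.750.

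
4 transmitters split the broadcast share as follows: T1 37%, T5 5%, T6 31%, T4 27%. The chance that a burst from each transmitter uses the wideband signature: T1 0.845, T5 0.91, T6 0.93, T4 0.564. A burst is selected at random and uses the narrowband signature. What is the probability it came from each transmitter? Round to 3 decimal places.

T1 0.285, T5 0.022, T6 0.108, T4 0.585

Taking complements, P(narrowband | each) = T1 0.155, T5 0.09, T6 0.07, T4 0.436.
By Bayes' rule, posterior ∝ prior × likelihood:
  T1: 0.37 × 0.155 = 0.05735
  T5: 0.05 × 0.09 = 0.0045
  T6: 0.31 × 0.07 = 0.0217
  T4: 0.27 × 0.436 = 0.11772
Total = 0.20127.
P(T1 | narrowband) = 0.05735/0.20127 ≈ 0.285
P(T5 | narrowband) = 0.0045/0.20127 ≈ 0.022
P(T6 | narrowband) = 0.0217/0.20127 ≈ 0.108
P(T4 | narrowband) = 0.11772/0.20127 ≈ 0.585
(Check: 0.285+0.022+0.108+0.585 = 1.000.)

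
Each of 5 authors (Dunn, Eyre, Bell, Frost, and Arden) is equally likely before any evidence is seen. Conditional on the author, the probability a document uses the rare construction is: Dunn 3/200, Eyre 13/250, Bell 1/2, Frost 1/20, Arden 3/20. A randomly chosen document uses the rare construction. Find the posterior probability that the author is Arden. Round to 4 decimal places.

Since the prior is uniform, the posterior is proportional to the likelihood:
  Dunn: 0.015
  Eyre: 0.052
  Bell: 0.5
  Frost: 0.05
  Arden: 0.15
Sum = 0.767.
P(Arden | evidence) = 0.15 / 0.767 ≈ 0.1956.

0.1956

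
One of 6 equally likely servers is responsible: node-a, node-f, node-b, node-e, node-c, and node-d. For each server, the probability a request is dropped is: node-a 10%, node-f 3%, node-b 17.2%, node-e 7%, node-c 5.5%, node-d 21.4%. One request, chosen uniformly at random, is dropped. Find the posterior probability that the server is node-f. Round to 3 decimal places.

0.047

With a uniform prior (1/6 each), posterior ∝ likelihood:
  node-a: 0.1
  node-f: 0.03
  node-b: 0.172
  node-e: 0.07
  node-c: 0.055
  node-d: 0.214
Normalizing constant = 0.641.
P(node-f | evidence) = 0.03 / 0.641 ≈ 0.047.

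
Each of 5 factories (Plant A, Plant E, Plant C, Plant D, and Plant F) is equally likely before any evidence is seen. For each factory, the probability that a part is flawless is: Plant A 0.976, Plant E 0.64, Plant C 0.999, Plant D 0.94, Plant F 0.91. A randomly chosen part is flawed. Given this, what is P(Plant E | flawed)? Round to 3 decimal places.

0.673

Taking complements, P(flawed | each) = Plant A 0.024, Plant E 0.36, Plant C 0.001, Plant D 0.06, Plant F 0.09.
Since the prior is uniform, the posterior is proportional to the likelihood:
  Plant A: 0.024
  Plant E: 0.36
  Plant C: 0.001
  Plant D: 0.06
  Plant F: 0.09
Sum = 0.535.
P(Plant E | evidence) = 0.36 / 0.535 ≈ 0.673.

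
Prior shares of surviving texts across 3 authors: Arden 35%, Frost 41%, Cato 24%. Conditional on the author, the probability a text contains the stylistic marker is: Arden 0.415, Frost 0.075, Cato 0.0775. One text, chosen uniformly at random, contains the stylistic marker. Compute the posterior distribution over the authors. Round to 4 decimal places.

Arden 0.7464, Frost 0.1580, Cato 0.0956

Prior × likelihood for each hypothesis:
  Arden: 0.35 × 0.415 = 0.14525
  Frost: 0.41 × 0.075 = 0.03075
  Cato: 0.24 × 0.0775 = 0.0186
Normalizing constant = 0.1946.
P(Arden | marker) = 0.14525/0.1946 ≈ 0.7464
P(Frost | marker) = 0.03075/0.1946 ≈ 0.1580
P(Cato | marker) = 0.0186/0.1946 ≈ 0.0956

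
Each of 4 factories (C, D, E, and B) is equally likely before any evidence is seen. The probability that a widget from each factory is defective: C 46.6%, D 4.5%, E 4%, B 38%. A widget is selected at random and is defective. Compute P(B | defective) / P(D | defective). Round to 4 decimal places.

Since the prior is uniform, the posterior is proportional to the likelihood:
  C: 0.466
  D: 0.045
  E: 0.04
  B: 0.38
Sum = 0.931.
The ratio is 0.38 / 0.045 (the normalizer cancels) = 8.4444.

8.4444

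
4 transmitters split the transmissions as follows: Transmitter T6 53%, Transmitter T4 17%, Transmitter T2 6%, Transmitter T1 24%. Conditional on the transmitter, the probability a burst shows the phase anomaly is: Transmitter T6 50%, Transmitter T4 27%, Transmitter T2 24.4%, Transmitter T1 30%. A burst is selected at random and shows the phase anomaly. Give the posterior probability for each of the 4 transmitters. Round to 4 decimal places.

Unnormalized posteriors (prior × likelihood):
  Transmitter T6: 0.53 × 0.5 = 0.265
  Transmitter T4: 0.17 × 0.27 = 0.0459
  Transmitter T2: 0.06 × 0.244 = 0.01464
  Transmitter T1: 0.24 × 0.3 = 0.072
Sum = 0.39754.
P(Transmitter T6 | anomaly) = 0.265/0.39754 ≈ 0.6666
P(Transmitter T4 | anomaly) = 0.0459/0.39754 ≈ 0.1155
P(Transmitter T2 | anomaly) = 0.01464/0.39754 ≈ 0.0368
P(Transmitter T1 | anomaly) = 0.072/0.39754 ≈ 0.1811

Transmitter T6 0.6666, Transmitter T4 0.1155, Transmitter T2 0.0368, Transmitter T1 0.1811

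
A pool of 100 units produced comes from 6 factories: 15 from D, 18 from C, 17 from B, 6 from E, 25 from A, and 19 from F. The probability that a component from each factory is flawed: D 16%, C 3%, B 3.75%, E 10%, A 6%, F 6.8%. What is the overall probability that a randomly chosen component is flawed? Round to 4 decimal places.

Prior × likelihood for each hypothesis:
  D: 0.15 × 0.16 = 0.024
  C: 0.18 × 0.03 = 0.0054
  B: 0.17 × 0.0375 = 0.006375
  E: 0.06 × 0.1 = 0.006
  A: 0.25 × 0.06 = 0.015
  F: 0.19 × 0.068 = 0.01292
P(flawed) = 0.024 + 0.0054 + 0.006375 + 0.006 + 0.015 + 0.01292 = 0.069695 → 0.0697.

0.0697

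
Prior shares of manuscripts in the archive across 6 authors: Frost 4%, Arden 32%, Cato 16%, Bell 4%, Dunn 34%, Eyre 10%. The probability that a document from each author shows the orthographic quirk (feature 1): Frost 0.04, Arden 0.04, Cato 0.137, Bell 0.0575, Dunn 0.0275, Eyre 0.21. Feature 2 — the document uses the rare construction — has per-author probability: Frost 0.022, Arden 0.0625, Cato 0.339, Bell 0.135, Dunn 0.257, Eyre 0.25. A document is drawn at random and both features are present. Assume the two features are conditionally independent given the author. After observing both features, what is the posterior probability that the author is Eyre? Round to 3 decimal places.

Unnormalized posteriors (prior × likelihood):
  Frost: 0.04 × 0.04 × 0.022 = 0.0000352
  Arden: 0.32 × 0.04 × 0.0625 = 0.0008
  Cato: 0.16 × 0.137 × 0.339 = 0.00743088
  Bell: 0.04 × 0.0575 × 0.135 = 0.0003105
  Dunn: 0.34 × 0.0275 × 0.257 = 0.00240295
  Eyre: 0.1 × 0.21 × 0.25 = 0.00525
Normalizing constant = 0.01622953.
P(Eyre | evidence) = 0.00525 / 0.01622953 ≈ 0.323.

0.323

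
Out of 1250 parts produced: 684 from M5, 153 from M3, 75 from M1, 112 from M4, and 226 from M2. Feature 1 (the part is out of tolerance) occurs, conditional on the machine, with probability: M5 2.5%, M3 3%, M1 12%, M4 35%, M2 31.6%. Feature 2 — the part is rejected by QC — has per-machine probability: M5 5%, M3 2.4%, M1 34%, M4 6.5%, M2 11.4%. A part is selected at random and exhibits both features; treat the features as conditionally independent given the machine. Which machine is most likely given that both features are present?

M2

Unnormalized posteriors (prior × likelihood):
  M5: 0.5472 × 0.025 × 0.05 = 0.000684
  M3: 0.1224 × 0.03 × 0.024 = 0.000088128
  M1: 0.06 × 0.12 × 0.34 = 0.002448
  M4: 0.0896 × 0.35 × 0.065 = 0.0020384
  M2: 0.1808 × 0.316 × 0.114 = 0.0065131392
Total = 0.0117716672.
Largest term belongs to M2, so M2 is most probable.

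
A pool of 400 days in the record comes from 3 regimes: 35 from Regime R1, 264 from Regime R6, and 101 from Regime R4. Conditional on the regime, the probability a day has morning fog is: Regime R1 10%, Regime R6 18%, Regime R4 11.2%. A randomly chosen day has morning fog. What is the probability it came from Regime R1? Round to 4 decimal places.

0.0562

By Bayes' rule, posterior ∝ prior × likelihood:
  Regime R1: 0.0875 × 0.1 = 0.00875
  Regime R6: 0.66 × 0.18 = 0.1188
  Regime R4: 0.2525 × 0.112 = 0.02828
Total = 0.15583.
P(Regime R1 | evidence) = 0.00875 / 0.15583 ≈ 0.0562.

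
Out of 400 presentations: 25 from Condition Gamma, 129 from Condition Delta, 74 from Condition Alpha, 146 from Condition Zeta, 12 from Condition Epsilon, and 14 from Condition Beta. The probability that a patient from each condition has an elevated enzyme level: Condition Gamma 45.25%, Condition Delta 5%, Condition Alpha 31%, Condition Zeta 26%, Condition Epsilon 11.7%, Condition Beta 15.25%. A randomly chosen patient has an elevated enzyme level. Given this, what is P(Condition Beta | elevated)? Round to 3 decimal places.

By Bayes' rule, posterior ∝ prior × likelihood:
  Condition Gamma: 0.0625 × 0.4525 = 0.02828125
  Condition Delta: 0.3225 × 0.05 = 0.016125
  Condition Alpha: 0.185 × 0.31 = 0.05735
  Condition Zeta: 0.365 × 0.26 = 0.0949
  Condition Epsilon: 0.03 × 0.117 = 0.00351
  Condition Beta: 0.035 × 0.1525 = 0.0053375
Normalizing constant = 0.20550375.
P(Condition Beta | evidence) = 0.0053375 / 0.20550375 ≈ 0.026.

0.026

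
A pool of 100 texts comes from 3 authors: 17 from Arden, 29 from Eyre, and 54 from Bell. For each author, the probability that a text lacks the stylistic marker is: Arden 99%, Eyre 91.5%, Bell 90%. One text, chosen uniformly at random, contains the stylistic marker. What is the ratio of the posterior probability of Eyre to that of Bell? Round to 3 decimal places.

Taking complements, P(marker | each) = Arden 0.01, Eyre 0.085, Bell 0.1.
Prior × likelihood for each hypothesis:
  Arden: 0.17 × 0.01 = 0.0017
  Eyre: 0.29 × 0.085 = 0.02465
  Bell: 0.54 × 0.1 = 0.054
Sum = 0.08035.
The ratio is 0.02465 / 0.054 (the normalizer cancels) = 0.456.

0.456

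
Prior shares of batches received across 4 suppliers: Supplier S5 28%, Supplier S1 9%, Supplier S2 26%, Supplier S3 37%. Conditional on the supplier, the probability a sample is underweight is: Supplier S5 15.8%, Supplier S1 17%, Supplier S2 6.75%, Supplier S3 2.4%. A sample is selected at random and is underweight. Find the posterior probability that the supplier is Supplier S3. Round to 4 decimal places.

By Bayes' rule, posterior ∝ prior × likelihood:
  Supplier S5: 0.28 × 0.158 = 0.04424
  Supplier S1: 0.09 × 0.17 = 0.0153
  Supplier S2: 0.26 × 0.0675 = 0.01755
  Supplier S3: 0.37 × 0.024 = 0.00888
Sum = 0.08597.
P(Supplier S3 | evidence) = 0.00888 / 0.08597 ≈ 0.1033.

0.1033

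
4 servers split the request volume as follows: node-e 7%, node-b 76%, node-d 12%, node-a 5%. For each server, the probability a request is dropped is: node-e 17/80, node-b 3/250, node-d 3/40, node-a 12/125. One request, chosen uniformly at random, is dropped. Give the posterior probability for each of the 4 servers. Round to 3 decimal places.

Unnormalized posteriors (prior × likelihood):
  node-e: 0.07 × 0.2125 = 0.014875
  node-b: 0.76 × 0.012 = 0.00912
  node-d: 0.12 × 0.075 = 0.009
  node-a: 0.05 × 0.096 = 0.0048
Sum = 0.037795.
P(node-e | dropped) = 0.014875/0.037795 ≈ 0.394
P(node-b | dropped) = 0.00912/0.037795 ≈ 0.241
P(node-d | dropped) = 0.009/0.037795 ≈ 0.238
P(node-a | dropped) = 0.0048/0.037795 ≈ 0.127

node-e 0.394, node-b 0.241, node-d 0.238, node-a 0.127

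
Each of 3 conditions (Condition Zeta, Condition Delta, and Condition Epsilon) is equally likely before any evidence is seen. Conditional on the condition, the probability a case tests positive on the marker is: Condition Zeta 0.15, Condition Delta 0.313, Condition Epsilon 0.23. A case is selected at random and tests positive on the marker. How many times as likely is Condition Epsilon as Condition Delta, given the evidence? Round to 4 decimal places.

0.7348

Since the prior is uniform, the posterior is proportional to the likelihood:
  Condition Zeta: 0.15
  Condition Delta: 0.313
  Condition Epsilon: 0.23
Total = 0.693.
The ratio is 0.23 / 0.313 (the normalizer cancels) = 0.7348.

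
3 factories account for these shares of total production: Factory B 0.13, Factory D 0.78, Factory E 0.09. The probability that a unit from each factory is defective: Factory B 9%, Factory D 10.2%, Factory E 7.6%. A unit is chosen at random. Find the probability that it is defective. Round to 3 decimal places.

0.098

Prior × likelihood for each hypothesis:
  Factory B: 0.13 × 0.09 = 0.0117
  Factory D: 0.78 × 0.102 = 0.07956
  Factory E: 0.09 × 0.076 = 0.00684
P(defective) = 0.0117 + 0.07956 + 0.00684 = 0.0981 → 0.098.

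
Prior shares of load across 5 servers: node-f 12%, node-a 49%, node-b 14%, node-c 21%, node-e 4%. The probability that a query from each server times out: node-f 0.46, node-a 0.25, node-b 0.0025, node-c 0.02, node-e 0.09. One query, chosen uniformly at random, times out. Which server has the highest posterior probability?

Compute prior × likelihood for every hypothesis:
  node-f: 0.12 × 0.46 = 0.0552
  node-a: 0.49 × 0.25 = 0.1225
  node-b: 0.14 × 0.0025 = 0.00035
  node-c: 0.21 × 0.02 = 0.0042
  node-e: 0.04 × 0.09 = 0.0036
Sum = 0.18585.
Largest term belongs to node-a, so node-a is most probable.

node-a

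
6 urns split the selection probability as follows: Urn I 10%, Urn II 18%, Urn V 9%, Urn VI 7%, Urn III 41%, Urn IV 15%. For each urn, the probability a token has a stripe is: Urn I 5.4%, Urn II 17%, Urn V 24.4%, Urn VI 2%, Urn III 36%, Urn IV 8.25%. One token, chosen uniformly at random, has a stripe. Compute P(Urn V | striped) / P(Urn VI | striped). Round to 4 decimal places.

By Bayes' rule, posterior ∝ prior × likelihood:
  Urn I: 0.1 × 0.054 = 0.0054
  Urn II: 0.18 × 0.17 = 0.0306
  Urn V: 0.09 × 0.244 = 0.02196
  Urn VI: 0.07 × 0.02 = 0.0014
  Urn III: 0.41 × 0.36 = 0.1476
  Urn IV: 0.15 × 0.0825 = 0.012375
Total = 0.219335.
The ratio is 0.02196 / 0.0014 (the normalizer cancels) = 15.6857.

15.6857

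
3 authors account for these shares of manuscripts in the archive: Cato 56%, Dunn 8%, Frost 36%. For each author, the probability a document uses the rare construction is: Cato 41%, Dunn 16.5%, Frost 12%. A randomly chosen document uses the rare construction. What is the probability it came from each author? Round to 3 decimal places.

Cato 0.803, Dunn 0.046, Frost 0.151

Compute prior × likelihood for every hypothesis:
  Cato: 0.56 × 0.41 = 0.2296
  Dunn: 0.08 × 0.165 = 0.0132
  Frost: 0.36 × 0.12 = 0.0432
Sum = 0.286.
P(Cato | rare-form) = 0.2296/0.286 ≈ 0.803
P(Dunn | rare-form) = 0.0132/0.286 ≈ 0.046
P(Frost | rare-form) = 0.0432/0.286 ≈ 0.151
(Check: 0.803+0.046+0.151 = 1.000.)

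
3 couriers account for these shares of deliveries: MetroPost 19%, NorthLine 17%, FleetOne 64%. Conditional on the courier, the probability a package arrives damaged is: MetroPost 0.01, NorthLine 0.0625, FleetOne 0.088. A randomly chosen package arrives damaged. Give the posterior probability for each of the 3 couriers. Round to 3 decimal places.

MetroPost 0.028, NorthLine 0.154, FleetOne 0.818

Prior × likelihood for each hypothesis:
  MetroPost: 0.19 × 0.01 = 0.0019
  NorthLine: 0.17 × 0.0625 = 0.010625
  FleetOne: 0.64 × 0.088 = 0.05632
Normalizing constant = 0.068845.
P(MetroPost | damaged) = 0.0019/0.068845 ≈ 0.028
P(NorthLine | damaged) = 0.010625/0.068845 ≈ 0.154
P(FleetOne | damaged) = 0.05632/0.068845 ≈ 0.818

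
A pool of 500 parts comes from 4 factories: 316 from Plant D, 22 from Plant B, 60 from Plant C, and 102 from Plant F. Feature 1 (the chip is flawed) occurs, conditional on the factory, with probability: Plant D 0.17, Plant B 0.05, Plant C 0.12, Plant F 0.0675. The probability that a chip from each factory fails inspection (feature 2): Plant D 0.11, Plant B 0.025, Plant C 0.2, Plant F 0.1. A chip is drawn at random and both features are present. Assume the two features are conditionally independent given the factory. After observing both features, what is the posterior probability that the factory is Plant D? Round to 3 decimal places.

Prior × likelihood for each hypothesis:
  Plant D: 0.632 × 0.17 × 0.11 = 0.0118184
  Plant B: 0.044 × 0.05 × 0.025 = 0.000055
  Plant C: 0.12 × 0.12 × 0.2 = 0.00288
  Plant F: 0.204 × 0.0675 × 0.1 = 0.001377
Sum = 0.0161304.
P(Plant D | evidence) = 0.0118184 / 0.0161304 ≈ 0.733.

0.733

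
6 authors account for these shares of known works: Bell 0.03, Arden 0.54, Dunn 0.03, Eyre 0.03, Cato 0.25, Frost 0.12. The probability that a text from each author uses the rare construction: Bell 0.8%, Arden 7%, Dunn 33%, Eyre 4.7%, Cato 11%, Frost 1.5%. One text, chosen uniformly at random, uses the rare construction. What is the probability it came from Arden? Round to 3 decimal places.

Compute prior × likelihood for every hypothesis:
  Bell: 0.03 × 0.008 = 0.00024
  Arden: 0.54 × 0.07 = 0.0378
  Dunn: 0.03 × 0.33 = 0.0099
  Eyre: 0.03 × 0.047 = 0.00141
  Cato: 0.25 × 0.11 = 0.0275
  Frost: 0.12 × 0.015 = 0.0018
Normalizing constant = 0.07865.
P(Arden | evidence) = 0.0378 / 0.07865 ≈ 0.481.

0.481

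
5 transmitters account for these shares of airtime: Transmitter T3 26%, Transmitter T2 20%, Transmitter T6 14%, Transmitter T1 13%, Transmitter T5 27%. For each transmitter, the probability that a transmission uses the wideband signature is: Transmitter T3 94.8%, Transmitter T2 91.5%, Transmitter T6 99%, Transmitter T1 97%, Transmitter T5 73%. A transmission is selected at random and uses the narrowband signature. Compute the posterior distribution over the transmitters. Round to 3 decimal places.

Transmitter T3 0.124, Transmitter T2 0.156, Transmitter T6 0.013, Transmitter T1 0.036, Transmitter T5 0.671

Taking complements, P(narrowband | each) = Transmitter T3 0.052, Transmitter T2 0.085, Transmitter T6 0.01, Transmitter T1 0.03, Transmitter T5 0.27.
Prior × likelihood for each hypothesis:
  Transmitter T3: 0.26 × 0.052 = 0.01352
  Transmitter T2: 0.2 × 0.085 = 0.017
  Transmitter T6: 0.14 × 0.01 = 0.0014
  Transmitter T1: 0.13 × 0.03 = 0.0039
  Transmitter T5: 0.27 × 0.27 = 0.0729
Total = 0.10872.
P(Transmitter T3 | narrowband) = 0.01352/0.10872 ≈ 0.124
P(Transmitter T2 | narrowband) = 0.017/0.10872 ≈ 0.156
P(Transmitter T6 | narrowband) = 0.0014/0.10872 ≈ 0.013
P(Transmitter T1 | narrowband) = 0.0039/0.10872 ≈ 0.036
P(Transmitter T5 | narrowband) = 0.0729/0.10872 ≈ 0.671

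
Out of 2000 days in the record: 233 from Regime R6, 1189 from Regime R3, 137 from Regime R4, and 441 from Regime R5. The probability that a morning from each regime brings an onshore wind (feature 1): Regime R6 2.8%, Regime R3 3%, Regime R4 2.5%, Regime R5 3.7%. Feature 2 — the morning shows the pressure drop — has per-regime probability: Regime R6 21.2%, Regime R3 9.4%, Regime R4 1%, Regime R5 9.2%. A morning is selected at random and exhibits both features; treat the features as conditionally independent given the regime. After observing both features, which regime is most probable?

Compute prior × likelihood for every hypothesis:
  Regime R6: 0.1165 × 0.028 × 0.212 = 0.000691544
  Regime R3: 0.5945 × 0.03 × 0.094 = 0.00167649
  Regime R4: 0.0685 × 0.025 × 0.01 = 0.000017125
  Regime R5: 0.2205 × 0.037 × 0.092 = 0.000750582
Sum = 0.003135741.
Largest term belongs to Regime R3, so Regime R3 is most probable.

Regime R3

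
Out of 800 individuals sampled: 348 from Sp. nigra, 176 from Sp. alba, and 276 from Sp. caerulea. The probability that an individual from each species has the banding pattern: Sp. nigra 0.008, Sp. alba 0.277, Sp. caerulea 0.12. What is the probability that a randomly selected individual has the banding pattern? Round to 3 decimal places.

0.106

Compute prior × likelihood for every hypothesis:
  Sp. nigra: 0.435 × 0.008 = 0.00348
  Sp. alba: 0.22 × 0.277 = 0.06094
  Sp. caerulea: 0.345 × 0.12 = 0.0414
P(banded) = 0.00348 + 0.06094 + 0.0414 = 0.10582 → 0.106.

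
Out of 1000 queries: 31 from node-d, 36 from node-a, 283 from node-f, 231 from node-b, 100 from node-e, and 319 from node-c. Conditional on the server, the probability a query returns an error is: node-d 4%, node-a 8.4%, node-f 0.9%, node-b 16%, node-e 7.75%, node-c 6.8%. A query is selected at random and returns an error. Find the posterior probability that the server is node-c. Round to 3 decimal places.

Unnormalized posteriors (prior × likelihood):
  node-d: 0.031 × 0.04 = 0.00124
  node-a: 0.036 × 0.084 = 0.003024
  node-f: 0.283 × 0.009 = 0.002547
  node-b: 0.231 × 0.16 = 0.03696
  node-e: 0.1 × 0.0775 = 0.00775
  node-c: 0.319 × 0.068 = 0.021692
Total = 0.073213.
P(node-c | evidence) = 0.021692 / 0.073213 ≈ 0.296.

0.296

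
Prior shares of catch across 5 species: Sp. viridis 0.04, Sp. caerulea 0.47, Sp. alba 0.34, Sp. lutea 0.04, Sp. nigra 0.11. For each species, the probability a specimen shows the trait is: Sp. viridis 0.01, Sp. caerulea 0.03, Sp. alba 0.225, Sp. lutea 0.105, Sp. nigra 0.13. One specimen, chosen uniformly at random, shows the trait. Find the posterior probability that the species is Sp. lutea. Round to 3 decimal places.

Prior × likelihood for each hypothesis:
  Sp. viridis: 0.04 × 0.01 = 0.0004
  Sp. caerulea: 0.47 × 0.03 = 0.0141
  Sp. alba: 0.34 × 0.225 = 0.0765
  Sp. lutea: 0.04 × 0.105 = 0.0042
  Sp. nigra: 0.11 × 0.13 = 0.0143
Sum = 0.1095.
P(Sp. lutea | evidence) = 0.0042 / 0.1095 ≈ 0.038.

0.038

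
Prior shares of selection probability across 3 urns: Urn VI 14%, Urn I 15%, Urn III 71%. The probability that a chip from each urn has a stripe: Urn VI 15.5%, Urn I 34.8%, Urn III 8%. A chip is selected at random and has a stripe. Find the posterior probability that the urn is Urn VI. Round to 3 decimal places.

Prior × likelihood for each hypothesis:
  Urn VI: 0.14 × 0.155 = 0.0217
  Urn I: 0.15 × 0.348 = 0.0522
  Urn III: 0.71 × 0.08 = 0.0568
Total = 0.1307.
P(Urn VI | evidence) = 0.0217 / 0.1307 ≈ 0.166.

0.166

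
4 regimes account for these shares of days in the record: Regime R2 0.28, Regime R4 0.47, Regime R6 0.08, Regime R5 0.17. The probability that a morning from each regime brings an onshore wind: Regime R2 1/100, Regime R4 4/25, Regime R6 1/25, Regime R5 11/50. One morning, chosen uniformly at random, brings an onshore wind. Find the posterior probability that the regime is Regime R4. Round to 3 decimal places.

Compute prior × likelihood for every hypothesis:
  Regime R2: 0.28 × 0.01 = 0.0028
  Regime R4: 0.47 × 0.16 = 0.0752
  Regime R6: 0.08 × 0.04 = 0.0032
  Regime R5: 0.17 × 0.22 = 0.0374
Total = 0.1186.
P(Regime R4 | evidence) = 0.0752 / 0.1186 ≈ 0.634.

0.634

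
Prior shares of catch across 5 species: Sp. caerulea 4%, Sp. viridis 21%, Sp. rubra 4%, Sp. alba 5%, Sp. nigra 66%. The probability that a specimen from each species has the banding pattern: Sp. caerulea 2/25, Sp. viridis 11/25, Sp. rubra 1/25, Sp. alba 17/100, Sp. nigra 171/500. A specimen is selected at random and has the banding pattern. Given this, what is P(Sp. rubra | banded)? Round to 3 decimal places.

By Bayes' rule, posterior ∝ prior × likelihood:
  Sp. caerulea: 0.04 × 0.08 = 0.0032
  Sp. viridis: 0.21 × 0.44 = 0.0924
  Sp. rubra: 0.04 × 0.04 = 0.0016
  Sp. alba: 0.05 × 0.17 = 0.0085
  Sp. nigra: 0.66 × 0.342 = 0.22572
Normalizing constant = 0.33142.
P(Sp. rubra | evidence) = 0.0016 / 0.33142 ≈ 0.005.

0.005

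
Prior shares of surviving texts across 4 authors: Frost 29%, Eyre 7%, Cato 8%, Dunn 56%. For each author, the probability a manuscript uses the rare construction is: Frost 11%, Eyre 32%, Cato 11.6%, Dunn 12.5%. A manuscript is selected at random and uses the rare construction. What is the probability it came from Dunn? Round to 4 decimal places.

By Bayes' rule, posterior ∝ prior × likelihood:
  Frost: 0.29 × 0.11 = 0.0319
  Eyre: 0.07 × 0.32 = 0.0224
  Cato: 0.08 × 0.116 = 0.00928
  Dunn: 0.56 × 0.125 = 0.07
Total = 0.13358.
P(Dunn | evidence) = 0.07 / 0.13358 ≈ 0.5240.

0.5240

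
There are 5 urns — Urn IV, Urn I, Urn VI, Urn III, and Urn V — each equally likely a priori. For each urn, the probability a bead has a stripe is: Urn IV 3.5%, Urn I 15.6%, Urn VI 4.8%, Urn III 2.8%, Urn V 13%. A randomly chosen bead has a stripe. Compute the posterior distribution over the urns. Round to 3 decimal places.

With a uniform prior (1/5 each), posterior ∝ likelihood:
  Urn IV: 0.035
  Urn I: 0.156
  Urn VI: 0.048
  Urn III: 0.028
  Urn V: 0.13
Total = 0.397.
P(Urn IV | striped) = 0.035/0.397 ≈ 0.088
P(Urn I | striped) = 0.156/0.397 ≈ 0.393
P(Urn VI | striped) = 0.048/0.397 ≈ 0.121
P(Urn III | striped) = 0.028/0.397 ≈ 0.071
P(Urn V | striped) = 0.13/0.397 ≈ 0.327
(Check: 0.088+0.393+0.121+0.071+0.327 = 1.000.)

Urn IV 0.088, Urn I 0.393, Urn VI 0.121, Urn III 0.071, Urn V 0.327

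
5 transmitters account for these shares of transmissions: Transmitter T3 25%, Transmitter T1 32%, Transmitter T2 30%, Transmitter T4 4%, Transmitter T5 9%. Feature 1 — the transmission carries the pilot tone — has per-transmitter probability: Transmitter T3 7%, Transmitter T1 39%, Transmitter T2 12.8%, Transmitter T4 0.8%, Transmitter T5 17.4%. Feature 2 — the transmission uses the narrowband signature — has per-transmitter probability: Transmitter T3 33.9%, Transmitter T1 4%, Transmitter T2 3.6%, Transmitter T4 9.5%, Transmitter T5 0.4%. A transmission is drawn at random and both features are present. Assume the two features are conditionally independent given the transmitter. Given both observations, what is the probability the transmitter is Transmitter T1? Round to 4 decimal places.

0.4026

Unnormalized posteriors (prior × likelihood):
  Transmitter T3: 0.25 × 0.07 × 0.339 = 0.0059325
  Transmitter T1: 0.32 × 0.39 × 0.04 = 0.004992
  Transmitter T2: 0.3 × 0.128 × 0.036 = 0.0013824
  Transmitter T4: 0.04 × 0.008 × 0.095 = 0.0000304
  Transmitter T5: 0.09 × 0.174 × 0.004 = 0.00006264
Sum = 0.01239994.
P(Transmitter T1 | evidence) = 0.004992 / 0.01239994 ≈ 0.4026.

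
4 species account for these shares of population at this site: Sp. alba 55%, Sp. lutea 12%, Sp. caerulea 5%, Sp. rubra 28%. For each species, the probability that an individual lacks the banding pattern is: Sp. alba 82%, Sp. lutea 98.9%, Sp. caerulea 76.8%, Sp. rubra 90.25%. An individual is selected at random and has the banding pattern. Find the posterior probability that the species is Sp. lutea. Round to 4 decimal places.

0.0095

Taking complements, P(banded | each) = Sp. alba 0.18, Sp. lutea 0.011, Sp. caerulea 0.232, Sp. rubra 0.0975.
Compute prior × likelihood for every hypothesis:
  Sp. alba: 0.55 × 0.18 = 0.099
  Sp. lutea: 0.12 × 0.011 = 0.00132
  Sp. caerulea: 0.05 × 0.232 = 0.0116
  Sp. rubra: 0.28 × 0.0975 = 0.0273
Total = 0.13922.
P(Sp. lutea | evidence) = 0.00132 / 0.13922 ≈ 0.0095.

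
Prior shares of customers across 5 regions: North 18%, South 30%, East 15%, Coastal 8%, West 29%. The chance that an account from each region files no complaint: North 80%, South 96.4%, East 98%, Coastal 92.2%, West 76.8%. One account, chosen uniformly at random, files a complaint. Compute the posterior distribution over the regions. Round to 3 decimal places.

North 0.292, South 0.088, East 0.024, Coastal 0.051, West 0.546

Taking complements, P(complaint | each) = North 0.2, South 0.036, East 0.02, Coastal 0.078, West 0.232.
By Bayes' rule, posterior ∝ prior × likelihood:
  North: 0.18 × 0.2 = 0.036
  South: 0.3 × 0.036 = 0.0108
  East: 0.15 × 0.02 = 0.003
  Coastal: 0.08 × 0.078 = 0.00624
  West: 0.29 × 0.232 = 0.06728
Normalizing constant = 0.12332.
P(North | complaint) = 0.036/0.12332 ≈ 0.292
P(South | complaint) = 0.0108/0.12332 ≈ 0.088
P(East | complaint) = 0.003/0.12332 ≈ 0.024
P(Coastal | complaint) = 0.00624/0.12332 ≈ 0.051
P(West | complaint) = 0.06728/0.12332 ≈ 0.546
(Check: 0.292+0.088+0.024+0.051+0.546 = 1.001.)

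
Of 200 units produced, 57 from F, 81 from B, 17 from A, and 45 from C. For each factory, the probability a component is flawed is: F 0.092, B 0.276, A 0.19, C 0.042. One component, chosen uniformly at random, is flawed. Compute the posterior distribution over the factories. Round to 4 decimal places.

F 0.1603, B 0.6833, A 0.0987, C 0.0578

By Bayes' rule, posterior ∝ prior × likelihood:
  F: 0.285 × 0.092 = 0.02622
  B: 0.405 × 0.276 = 0.11178
  A: 0.085 × 0.19 = 0.01615
  C: 0.225 × 0.042 = 0.00945
Normalizing constant = 0.1636.
P(F | flawed) = 0.02622/0.1636 ≈ 0.1603
P(B | flawed) = 0.11178/0.1636 ≈ 0.6833
P(A | flawed) = 0.01615/0.1636 ≈ 0.0987
P(C | flawed) = 0.00945/0.1636 ≈ 0.0578
(Check: 0.1603+0.6833+0.0987+0.0578 = 1.0001.)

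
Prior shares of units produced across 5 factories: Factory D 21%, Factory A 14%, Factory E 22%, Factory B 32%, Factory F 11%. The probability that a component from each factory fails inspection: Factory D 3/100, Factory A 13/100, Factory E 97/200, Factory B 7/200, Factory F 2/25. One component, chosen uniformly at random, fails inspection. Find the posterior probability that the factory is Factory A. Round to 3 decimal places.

By Bayes' rule, posterior ∝ prior × likelihood:
  Factory D: 0.21 × 0.03 = 0.0063
  Factory A: 0.14 × 0.13 = 0.0182
  Factory E: 0.22 × 0.485 = 0.1067
  Factory B: 0.32 × 0.035 = 0.0112
  Factory F: 0.11 × 0.08 = 0.0088
Normalizing constant = 0.1512.
P(Factory A | evidence) = 0.0182 / 0.1512 ≈ 0.120.

0.120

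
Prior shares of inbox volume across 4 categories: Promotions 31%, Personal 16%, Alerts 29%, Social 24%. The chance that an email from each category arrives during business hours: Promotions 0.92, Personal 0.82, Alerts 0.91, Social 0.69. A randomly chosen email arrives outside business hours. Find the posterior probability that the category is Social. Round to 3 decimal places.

Taking complements, P(off-hours | each) = Promotions 0.08, Personal 0.18, Alerts 0.09, Social 0.31.
Unnormalized posteriors (prior × likelihood):
  Promotions: 0.31 × 0.08 = 0.0248
  Personal: 0.16 × 0.18 = 0.0288
  Alerts: 0.29 × 0.09 = 0.0261
  Social: 0.24 × 0.31 = 0.0744
Total = 0.1541.
P(Social | evidence) = 0.0744 / 0.1541 ≈ 0.483.

0.483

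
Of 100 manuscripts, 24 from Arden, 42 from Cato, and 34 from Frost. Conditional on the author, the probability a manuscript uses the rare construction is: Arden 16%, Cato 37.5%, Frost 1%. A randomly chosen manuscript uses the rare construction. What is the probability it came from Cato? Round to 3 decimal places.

Prior × likelihood for each hypothesis:
  Arden: 0.24 × 0.16 = 0.0384
  Cato: 0.42 × 0.375 = 0.1575
  Frost: 0.34 × 0.01 = 0.0034
Normalizing constant = 0.1993.
P(Cato | evidence) = 0.1575 / 0.1993 ≈ 0.790.

0.790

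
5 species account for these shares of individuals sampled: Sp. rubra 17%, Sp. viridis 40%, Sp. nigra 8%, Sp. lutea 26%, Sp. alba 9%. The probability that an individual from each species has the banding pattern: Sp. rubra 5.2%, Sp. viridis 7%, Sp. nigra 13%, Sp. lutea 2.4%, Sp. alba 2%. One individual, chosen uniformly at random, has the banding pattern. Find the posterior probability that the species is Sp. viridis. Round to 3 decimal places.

By Bayes' rule, posterior ∝ prior × likelihood:
  Sp. rubra: 0.17 × 0.052 = 0.00884
  Sp. viridis: 0.4 × 0.07 = 0.028
  Sp. nigra: 0.08 × 0.13 = 0.0104
  Sp. lutea: 0.26 × 0.024 = 0.00624
  Sp. alba: 0.09 × 0.02 = 0.0018
Total = 0.05528.
P(Sp. viridis | evidence) = 0.028 / 0.05528 ≈ 0.507.

0.507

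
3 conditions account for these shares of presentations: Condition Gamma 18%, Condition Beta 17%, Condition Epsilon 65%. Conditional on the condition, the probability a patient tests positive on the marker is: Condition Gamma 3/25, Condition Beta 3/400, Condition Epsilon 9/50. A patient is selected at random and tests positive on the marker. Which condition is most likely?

Condition Epsilon

Compute prior × likelihood for every hypothesis:
  Condition Gamma: 0.18 × 0.12 = 0.0216
  Condition Beta: 0.17 × 0.0075 = 0.001275
  Condition Epsilon: 0.65 × 0.18 = 0.117
Normalizing constant = 0.139875.
Largest term belongs to Condition Epsilon, so Condition Epsilon is most probable.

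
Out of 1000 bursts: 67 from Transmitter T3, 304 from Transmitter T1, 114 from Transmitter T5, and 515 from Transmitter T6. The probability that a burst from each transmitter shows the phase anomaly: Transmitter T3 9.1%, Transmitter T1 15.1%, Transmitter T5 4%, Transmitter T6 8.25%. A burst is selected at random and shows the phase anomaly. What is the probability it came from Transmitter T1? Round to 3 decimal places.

By Bayes' rule, posterior ∝ prior × likelihood:
  Transmitter T3: 0.067 × 0.091 = 0.006097
  Transmitter T1: 0.304 × 0.151 = 0.045904
  Transmitter T5: 0.114 × 0.04 = 0.00456
  Transmitter T6: 0.515 × 0.0825 = 0.0424875
Normalizing constant = 0.0990485.
P(Transmitter T1 | evidence) = 0.045904 / 0.0990485 ≈ 0.463.

0.463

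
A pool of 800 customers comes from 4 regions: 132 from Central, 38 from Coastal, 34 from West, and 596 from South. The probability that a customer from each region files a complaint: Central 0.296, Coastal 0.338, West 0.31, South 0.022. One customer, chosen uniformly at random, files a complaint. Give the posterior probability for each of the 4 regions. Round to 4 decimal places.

Unnormalized posteriors (prior × likelihood):
  Central: 0.165 × 0.296 = 0.04884
  Coastal: 0.0475 × 0.338 = 0.016055
  West: 0.0425 × 0.31 = 0.013175
  South: 0.745 × 0.022 = 0.01639
Total = 0.09446.
P(Central | complaint) = 0.04884/0.09446 ≈ 0.5170
P(Coastal | complaint) = 0.016055/0.09446 ≈ 0.1700
P(West | complaint) = 0.013175/0.09446 ≈ 0.1395
P(South | complaint) = 0.01639/0.09446 ≈ 0.1735

Central 0.5170, Coastal 0.1700, West 0.1395, South 0.1735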